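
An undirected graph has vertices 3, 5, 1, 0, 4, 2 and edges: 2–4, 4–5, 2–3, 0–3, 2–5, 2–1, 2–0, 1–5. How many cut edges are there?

0

The edges on the cycle 2-0-3-2 are not bridges since each lies on that cycle.
Every edge lies on some cycle, so there are no bridges.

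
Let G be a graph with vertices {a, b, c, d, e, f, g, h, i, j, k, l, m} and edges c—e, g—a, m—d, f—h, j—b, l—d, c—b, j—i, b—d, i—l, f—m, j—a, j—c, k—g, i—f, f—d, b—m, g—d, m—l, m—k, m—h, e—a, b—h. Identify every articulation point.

none

Removing j, for instance, still leaves 1 component. No single vertex removal increases the component count — the graph has no articulation points.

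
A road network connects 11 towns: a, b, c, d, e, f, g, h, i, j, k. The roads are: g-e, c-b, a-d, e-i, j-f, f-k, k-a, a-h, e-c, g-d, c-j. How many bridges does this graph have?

The edges on the cycle g-e-c-j-f-k-a-d-g are not bridges since each lies on that cycle.
But removing h-a disconnects h from a; removing i-e disconnects i from e; removing c-b disconnects c from b — these are bridges.
That makes 3 bridges.

3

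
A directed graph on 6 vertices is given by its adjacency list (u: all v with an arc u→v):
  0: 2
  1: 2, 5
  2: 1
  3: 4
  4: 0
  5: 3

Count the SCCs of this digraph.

{0, 1, 2, 3, 4, 5} are all mutually reachable — one SCC of size 6.
That gives 1 strongly connected component.

1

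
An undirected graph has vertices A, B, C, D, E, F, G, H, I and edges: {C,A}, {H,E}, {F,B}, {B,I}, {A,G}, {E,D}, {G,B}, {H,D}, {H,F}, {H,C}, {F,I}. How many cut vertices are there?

1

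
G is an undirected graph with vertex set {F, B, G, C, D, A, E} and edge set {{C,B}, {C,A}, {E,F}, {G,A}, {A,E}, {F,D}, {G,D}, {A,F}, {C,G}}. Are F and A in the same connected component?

From F we can reach A, B, C, D, E, F, G, which includes A.

Yes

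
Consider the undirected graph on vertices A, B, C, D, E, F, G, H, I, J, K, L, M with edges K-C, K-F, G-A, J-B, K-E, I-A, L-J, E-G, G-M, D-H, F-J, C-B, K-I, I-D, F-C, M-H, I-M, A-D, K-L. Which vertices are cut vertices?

K

Removing K increases the component count from 1 to 2, so K is a cut vertex.
By contrast removing M leaves 1 component; it is not a cut vertex. No other vertex is a cut vertex either.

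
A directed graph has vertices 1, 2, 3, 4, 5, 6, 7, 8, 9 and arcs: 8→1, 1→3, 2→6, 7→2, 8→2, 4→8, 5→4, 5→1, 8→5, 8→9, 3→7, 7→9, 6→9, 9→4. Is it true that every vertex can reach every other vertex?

Yes

From 9 we can reach every vertex (1, 2, 3, 4, 5, 6, 7, 8, 9), and every vertex can reach 9 (1, 2, 3, 4, 5, 6, 7, 8, 9). So the whole graph is one strongly connected component.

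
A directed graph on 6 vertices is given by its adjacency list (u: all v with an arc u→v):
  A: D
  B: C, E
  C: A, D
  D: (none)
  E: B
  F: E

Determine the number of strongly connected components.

{B, E} are all mutually reachable — one SCC of size 2.
{F} is an SCC by itself.
{D} is an SCC by itself.
{A} is an SCC by itself.
{C} is an SCC by itself.
That gives 5 strongly connected components.

5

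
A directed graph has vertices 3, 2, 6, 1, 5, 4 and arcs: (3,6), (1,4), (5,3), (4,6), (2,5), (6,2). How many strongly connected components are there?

{2, 3, 5, 6} are all mutually reachable — one SCC of size 4.
{4} is an SCC by itself.
{1} is an SCC by itself.
That gives 3 strongly connected components.

3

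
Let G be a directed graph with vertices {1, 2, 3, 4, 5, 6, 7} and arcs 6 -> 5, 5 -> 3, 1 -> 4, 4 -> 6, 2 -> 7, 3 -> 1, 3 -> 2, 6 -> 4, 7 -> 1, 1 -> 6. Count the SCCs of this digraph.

1

{1, 2, 3, 4, 5, 6, 7} are all mutually reachable — one SCC of size 7.
That gives 1 strongly connected component.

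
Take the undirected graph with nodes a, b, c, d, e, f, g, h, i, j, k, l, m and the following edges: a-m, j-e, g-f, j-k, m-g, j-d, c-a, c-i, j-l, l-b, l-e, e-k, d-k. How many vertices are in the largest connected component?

h is isolated — a component by itself.
Starting from a we can reach a, c, f, g, i, m. That is one component of size 6.
Starting from b we can reach b, d, e, j, k, l. That is one component of size 6.
The largest has 6 vertices.

6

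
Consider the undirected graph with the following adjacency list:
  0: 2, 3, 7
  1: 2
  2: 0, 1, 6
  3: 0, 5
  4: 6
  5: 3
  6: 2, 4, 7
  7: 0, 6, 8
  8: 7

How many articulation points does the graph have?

Removing 0 increases the component count from 1 to 2, so 0 is a cut vertex.
Removing 2 increases the component count from 1 to 2, so 2 is a cut vertex.
Removing 3 increases the component count from 1 to 2, so 3 is a cut vertex.
Likewise 6, 7 are cut vertices.
By contrast removing 8 leaves 1 component; it is not a cut vertex. No other vertex is a cut vertex either.

5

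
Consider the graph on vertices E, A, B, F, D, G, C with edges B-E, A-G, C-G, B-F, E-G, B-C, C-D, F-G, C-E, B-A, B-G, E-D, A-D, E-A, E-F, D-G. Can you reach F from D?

From D we can reach A, B, C, D, E, F, G, which includes F.

Yes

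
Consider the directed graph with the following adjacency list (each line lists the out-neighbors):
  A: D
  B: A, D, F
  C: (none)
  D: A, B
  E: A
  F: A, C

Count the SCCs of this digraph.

3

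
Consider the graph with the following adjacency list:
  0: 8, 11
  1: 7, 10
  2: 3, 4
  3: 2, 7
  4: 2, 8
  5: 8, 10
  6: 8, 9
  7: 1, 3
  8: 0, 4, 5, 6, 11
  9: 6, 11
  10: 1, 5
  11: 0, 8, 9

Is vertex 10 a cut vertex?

Deleting 10 leaves 1 component (was 1) (its neighbors 1, 5 remain connected to each other), so 10 is not a cut vertex.

No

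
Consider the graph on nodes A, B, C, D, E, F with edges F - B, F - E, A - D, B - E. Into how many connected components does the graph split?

3

C is isolated — a component by itself.
Starting from A we can reach A, D. That is one component of size 2.
Starting from B we can reach B, E, F. That is one component of size 3.
Total: 3 components.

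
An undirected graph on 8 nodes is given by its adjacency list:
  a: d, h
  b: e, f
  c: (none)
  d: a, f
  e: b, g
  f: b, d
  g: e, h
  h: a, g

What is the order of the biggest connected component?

7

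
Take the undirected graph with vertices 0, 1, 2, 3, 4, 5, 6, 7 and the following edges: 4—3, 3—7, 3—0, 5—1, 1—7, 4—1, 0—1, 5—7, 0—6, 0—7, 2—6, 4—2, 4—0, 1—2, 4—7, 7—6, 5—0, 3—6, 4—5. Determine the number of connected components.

Starting from 0 we can reach 0, 1, 2, 3, 4, 5, 6, 7. That is one component of size 8.
Total: 1 component.

1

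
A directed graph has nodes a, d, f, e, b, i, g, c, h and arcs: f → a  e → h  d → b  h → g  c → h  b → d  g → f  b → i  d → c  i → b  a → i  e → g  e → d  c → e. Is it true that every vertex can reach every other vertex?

Yes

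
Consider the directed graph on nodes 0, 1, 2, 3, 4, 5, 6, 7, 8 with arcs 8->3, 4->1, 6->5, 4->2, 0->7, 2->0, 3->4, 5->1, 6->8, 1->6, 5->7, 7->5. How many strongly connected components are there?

1

{0, 1, 2, 3, 4, 5, 6, 7, 8} are all mutually reachable — one SCC of size 9.
That gives 1 strongly connected component.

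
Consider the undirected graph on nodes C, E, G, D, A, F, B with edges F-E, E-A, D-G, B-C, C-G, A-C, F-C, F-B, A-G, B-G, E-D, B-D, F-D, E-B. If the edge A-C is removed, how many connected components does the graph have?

1

A and C are still connected via A-G-C, so the component count stays at 1.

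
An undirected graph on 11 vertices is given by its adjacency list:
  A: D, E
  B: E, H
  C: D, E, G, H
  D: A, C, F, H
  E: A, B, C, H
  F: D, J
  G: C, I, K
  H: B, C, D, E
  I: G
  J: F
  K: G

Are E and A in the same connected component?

Yes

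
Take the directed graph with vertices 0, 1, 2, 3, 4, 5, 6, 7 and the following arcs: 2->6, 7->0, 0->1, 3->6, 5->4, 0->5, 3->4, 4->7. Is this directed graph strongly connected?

There is no directed path from 0 to 3, so the graph is not strongly connected.

No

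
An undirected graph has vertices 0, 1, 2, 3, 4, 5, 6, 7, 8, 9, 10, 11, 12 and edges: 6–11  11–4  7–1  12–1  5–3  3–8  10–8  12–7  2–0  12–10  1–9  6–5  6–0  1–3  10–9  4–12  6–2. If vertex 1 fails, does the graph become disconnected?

No

Deleting 1 leaves 1 component (was 1) (its neighbors 3, 7, 9, 12 remain connected to each other), so 1 is not a cut vertex.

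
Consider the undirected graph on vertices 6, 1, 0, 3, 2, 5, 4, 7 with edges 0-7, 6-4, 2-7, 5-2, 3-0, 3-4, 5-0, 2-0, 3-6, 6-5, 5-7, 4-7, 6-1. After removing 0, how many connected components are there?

With 0 gone, the remaining components are: {1, 2, 3, 4, 5, 6, 7}.
That is 1 component.

1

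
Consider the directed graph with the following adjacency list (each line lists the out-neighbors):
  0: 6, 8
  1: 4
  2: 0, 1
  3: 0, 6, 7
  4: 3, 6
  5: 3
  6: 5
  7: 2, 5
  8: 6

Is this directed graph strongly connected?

Yes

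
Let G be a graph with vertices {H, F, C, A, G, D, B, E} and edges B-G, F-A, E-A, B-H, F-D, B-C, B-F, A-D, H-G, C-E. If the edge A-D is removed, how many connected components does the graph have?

1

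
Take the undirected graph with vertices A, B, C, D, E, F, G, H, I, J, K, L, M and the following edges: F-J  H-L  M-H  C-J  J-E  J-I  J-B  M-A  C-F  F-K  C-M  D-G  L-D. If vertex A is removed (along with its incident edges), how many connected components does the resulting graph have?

1

With A gone, the remaining components are: {B, C, D, E, F, G, H, I, J, K, L, M}.
That is 1 component.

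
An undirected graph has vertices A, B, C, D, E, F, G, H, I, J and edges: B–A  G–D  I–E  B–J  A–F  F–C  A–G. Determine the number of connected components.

H is isolated — a component by itself.
Starting from E we can reach E, I. That is one component of size 2.
Starting from A we can reach A, B, C, D, F, G, J. That is one component of size 7.
Total: 3 components.

3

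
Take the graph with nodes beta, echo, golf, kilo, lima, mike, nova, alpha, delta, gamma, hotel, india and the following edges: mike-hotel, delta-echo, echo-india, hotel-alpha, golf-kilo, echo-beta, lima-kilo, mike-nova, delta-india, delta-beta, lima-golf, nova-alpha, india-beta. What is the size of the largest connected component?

4

gamma is isolated — a component by itself.
Starting from golf we can reach golf, kilo, lima. That is one component of size 3.
Starting from mike we can reach mike, nova, alpha, hotel. That is one component of size 4.
Starting from beta we can reach beta, echo, delta, india. That is one component of size 4.
The largest has 4 vertices.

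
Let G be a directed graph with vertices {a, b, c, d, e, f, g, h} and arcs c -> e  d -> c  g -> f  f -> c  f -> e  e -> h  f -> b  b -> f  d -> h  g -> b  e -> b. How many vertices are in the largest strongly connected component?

4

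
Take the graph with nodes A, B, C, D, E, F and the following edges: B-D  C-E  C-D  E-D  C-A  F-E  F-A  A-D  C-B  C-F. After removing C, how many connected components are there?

With C gone, the remaining components are: {A, B, D, E, F}.
That is 1 component.

1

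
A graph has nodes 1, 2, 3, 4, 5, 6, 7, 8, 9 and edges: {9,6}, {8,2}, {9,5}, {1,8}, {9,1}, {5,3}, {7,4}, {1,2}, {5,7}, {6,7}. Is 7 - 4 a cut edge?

Yes

Removing 7 - 4 leaves no path between 7 and 4: the component count goes from 1 to 2. So it is a bridge.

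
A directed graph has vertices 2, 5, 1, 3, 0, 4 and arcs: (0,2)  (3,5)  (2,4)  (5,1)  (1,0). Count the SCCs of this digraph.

{2} is an SCC by itself.
{4} is an SCC by itself.
{1} is an SCC by itself.
{0} is an SCC by itself.
{5} is an SCC by itself.
(and 1 more singleton SCC)
That gives 6 strongly connected components.

6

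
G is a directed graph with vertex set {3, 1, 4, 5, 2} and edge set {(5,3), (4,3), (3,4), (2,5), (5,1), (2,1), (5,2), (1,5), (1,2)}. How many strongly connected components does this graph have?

2

{1, 2, 5} are all mutually reachable — one SCC of size 3.
{3, 4} are all mutually reachable — one SCC of size 2.
That gives 2 strongly connected components.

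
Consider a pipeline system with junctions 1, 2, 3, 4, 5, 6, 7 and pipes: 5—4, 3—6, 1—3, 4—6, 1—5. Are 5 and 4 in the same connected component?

Yes

From 5 we can reach 1, 3, 4, 5, 6, which includes 4.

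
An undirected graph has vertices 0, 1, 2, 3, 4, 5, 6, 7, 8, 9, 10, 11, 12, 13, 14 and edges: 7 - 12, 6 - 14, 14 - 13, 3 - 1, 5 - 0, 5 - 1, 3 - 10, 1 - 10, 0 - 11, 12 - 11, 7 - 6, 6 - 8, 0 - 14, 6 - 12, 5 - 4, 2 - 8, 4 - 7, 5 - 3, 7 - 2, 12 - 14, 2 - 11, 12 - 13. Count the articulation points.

1

Removing 5 increases the component count from 2 to 3, so 5 is a cut vertex.
By contrast removing 13 leaves 2 components; it is not a cut vertex. No other vertex is a cut vertex either.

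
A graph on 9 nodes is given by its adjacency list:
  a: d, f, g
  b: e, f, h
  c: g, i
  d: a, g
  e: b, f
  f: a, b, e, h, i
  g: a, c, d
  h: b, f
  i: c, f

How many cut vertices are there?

Removing f increases the component count from 1 to 2, so f is a cut vertex.
By contrast removing d leaves 1 component; it is not a cut vertex. No other vertex is a cut vertex either.

1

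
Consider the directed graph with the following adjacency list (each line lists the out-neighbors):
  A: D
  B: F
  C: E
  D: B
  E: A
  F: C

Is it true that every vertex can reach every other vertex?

Yes

From E we can reach every vertex (A, B, C, D, E, F), and every vertex can reach E (A, B, C, D, E, F). So the whole graph is one strongly connected component.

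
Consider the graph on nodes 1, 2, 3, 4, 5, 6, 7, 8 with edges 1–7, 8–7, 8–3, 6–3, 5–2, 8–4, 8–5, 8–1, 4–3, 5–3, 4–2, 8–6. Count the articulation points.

1

Removing 8 increases the component count from 1 to 2, so 8 is a cut vertex.
By contrast removing 1 leaves 1 component; it is not a cut vertex. No other vertex is a cut vertex either.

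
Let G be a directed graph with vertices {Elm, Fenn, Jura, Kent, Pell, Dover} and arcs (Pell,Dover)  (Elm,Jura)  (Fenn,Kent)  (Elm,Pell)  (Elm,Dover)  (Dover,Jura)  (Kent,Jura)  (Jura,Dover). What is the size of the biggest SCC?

2

{Jura, Dover} are all mutually reachable — one SCC of size 2.
{Fenn} is an SCC by itself.
{Elm} is an SCC by itself.
{Kent} is an SCC by itself.
{Pell} is an SCC by itself.
The largest has 2 vertices.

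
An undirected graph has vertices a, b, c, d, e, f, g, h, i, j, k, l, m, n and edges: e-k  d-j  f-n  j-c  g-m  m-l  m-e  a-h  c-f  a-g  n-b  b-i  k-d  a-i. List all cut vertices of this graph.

Removing a increases the component count from 1 to 2, so a is a cut vertex.
Removing m increases the component count from 1 to 2, so m is a cut vertex.
By contrast removing j leaves 1 component; it is not a cut vertex. No other vertex is a cut vertex either.

a, m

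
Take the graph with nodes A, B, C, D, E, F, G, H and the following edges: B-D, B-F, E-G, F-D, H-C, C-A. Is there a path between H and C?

Yes

From H we can reach A, C, H, which includes C.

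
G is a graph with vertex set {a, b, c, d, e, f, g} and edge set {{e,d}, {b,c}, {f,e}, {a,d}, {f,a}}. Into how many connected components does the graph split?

3

g is isolated — a component by itself.
Starting from b we can reach b, c. That is one component of size 2.
Starting from a we can reach a, d, e, f. That is one component of size 4.
Total: 3 components.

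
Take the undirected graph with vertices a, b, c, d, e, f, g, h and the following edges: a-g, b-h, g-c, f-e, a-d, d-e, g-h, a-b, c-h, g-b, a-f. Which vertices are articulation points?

a

Removing a increases the component count from 1 to 2, so a is a cut vertex.
By contrast removing g leaves 1 component; it is not a cut vertex. No other vertex is a cut vertex either.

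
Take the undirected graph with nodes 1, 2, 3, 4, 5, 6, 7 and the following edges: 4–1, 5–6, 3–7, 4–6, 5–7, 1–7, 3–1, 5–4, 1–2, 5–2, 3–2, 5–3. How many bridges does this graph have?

0

The edges on the cycle 5-3-1-4-5 are not bridges since each lies on that cycle.
Every edge lies on some cycle, so there are no bridges.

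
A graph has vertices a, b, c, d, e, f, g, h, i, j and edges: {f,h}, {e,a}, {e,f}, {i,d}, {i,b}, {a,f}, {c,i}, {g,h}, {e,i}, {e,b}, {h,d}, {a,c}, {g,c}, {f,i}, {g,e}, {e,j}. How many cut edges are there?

1

The edges on the cycle e-a-c-i-e are not bridges since each lies on that cycle.
But removing e—j disconnects e from j — this is a bridge.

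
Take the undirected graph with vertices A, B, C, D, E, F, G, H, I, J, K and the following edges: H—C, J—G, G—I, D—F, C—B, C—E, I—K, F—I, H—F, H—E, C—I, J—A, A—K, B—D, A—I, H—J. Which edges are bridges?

none

The edges on the cycle H-J-G-I-F-H are not bridges since each lies on that cycle.
Every edge lies on some cycle, so there are no bridges.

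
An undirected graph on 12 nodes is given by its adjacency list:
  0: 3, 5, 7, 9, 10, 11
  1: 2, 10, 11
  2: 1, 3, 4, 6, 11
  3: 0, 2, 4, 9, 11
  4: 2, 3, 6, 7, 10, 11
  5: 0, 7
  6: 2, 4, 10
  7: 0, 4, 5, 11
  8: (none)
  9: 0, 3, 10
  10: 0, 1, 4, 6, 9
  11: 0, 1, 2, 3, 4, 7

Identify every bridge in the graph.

The edges on the cycle 11-1-10-0-9-3-11 are not bridges since each lies on that cycle.
Every edge lies on some cycle, so there are no bridges.

none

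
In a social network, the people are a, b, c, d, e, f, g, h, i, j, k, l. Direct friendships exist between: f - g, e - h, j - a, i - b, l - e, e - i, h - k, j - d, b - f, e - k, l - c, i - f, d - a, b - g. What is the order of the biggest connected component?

Starting from a we can reach a, d, j. That is one component of size 3.
Starting from b we can reach b, c, e, f, g, h, i, k, l. That is one component of size 9.
The largest has 9 vertices.

9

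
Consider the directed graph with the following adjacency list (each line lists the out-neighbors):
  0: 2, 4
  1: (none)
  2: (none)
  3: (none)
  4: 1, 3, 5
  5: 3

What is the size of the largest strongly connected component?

1

{2} is an SCC by itself.
{1} is an SCC by itself.
{4} is an SCC by itself.
{0} is an SCC by itself.
{3} is an SCC by itself.
(and 1 more singleton SCC)
The largest has 1 vertex.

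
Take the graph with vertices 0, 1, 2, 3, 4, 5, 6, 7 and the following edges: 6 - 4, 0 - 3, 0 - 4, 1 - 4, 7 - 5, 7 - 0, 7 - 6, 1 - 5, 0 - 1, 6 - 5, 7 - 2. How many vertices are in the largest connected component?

8

Starting from 0 we can reach 0, 1, 2, 3, 4, 5, 6, 7. That is one component of size 8.
The largest has 8 vertices.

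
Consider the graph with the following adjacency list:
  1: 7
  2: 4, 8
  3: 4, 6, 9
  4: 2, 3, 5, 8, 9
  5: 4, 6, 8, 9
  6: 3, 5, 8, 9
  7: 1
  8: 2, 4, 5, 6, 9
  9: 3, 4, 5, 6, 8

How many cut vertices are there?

0

Removing 7, for instance, still leaves 2 components. No single vertex removal increases the component count — the graph has no articulation points.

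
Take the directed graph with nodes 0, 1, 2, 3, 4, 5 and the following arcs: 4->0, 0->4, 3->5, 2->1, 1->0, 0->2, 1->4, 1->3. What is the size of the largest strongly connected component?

{0, 1, 2, 4} are all mutually reachable — one SCC of size 4.
{3} is an SCC by itself.
{5} is an SCC by itself.
The largest has 4 vertices.

4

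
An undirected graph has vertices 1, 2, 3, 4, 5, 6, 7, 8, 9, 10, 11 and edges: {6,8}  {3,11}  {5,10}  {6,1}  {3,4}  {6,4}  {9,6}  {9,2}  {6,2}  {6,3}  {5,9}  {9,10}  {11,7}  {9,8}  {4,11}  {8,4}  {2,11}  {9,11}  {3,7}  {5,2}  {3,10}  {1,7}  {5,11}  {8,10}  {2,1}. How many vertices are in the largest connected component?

Starting from 1 we can reach 1, 2, 3, 4, 5, 6, 7, 8, 9, 10, 11. That is one component of size 11.
The largest has 11 vertices.

11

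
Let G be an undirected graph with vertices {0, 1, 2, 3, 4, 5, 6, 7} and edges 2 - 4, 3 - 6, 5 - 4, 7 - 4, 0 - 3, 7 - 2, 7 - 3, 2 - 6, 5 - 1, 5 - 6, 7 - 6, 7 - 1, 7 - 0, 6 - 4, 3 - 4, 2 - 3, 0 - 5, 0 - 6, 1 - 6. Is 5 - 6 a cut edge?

No

After removing 5 - 6, the path 5-0-6 still connects them, so the edge is not a bridge.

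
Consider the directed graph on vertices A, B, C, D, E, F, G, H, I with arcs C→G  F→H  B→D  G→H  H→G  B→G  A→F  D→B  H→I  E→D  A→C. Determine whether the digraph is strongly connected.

There is no directed path from H to F, so the graph is not strongly connected.

No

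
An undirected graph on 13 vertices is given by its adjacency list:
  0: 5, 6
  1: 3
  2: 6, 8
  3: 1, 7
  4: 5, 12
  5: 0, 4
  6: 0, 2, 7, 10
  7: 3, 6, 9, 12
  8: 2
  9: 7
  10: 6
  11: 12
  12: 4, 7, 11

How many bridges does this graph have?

7

The edges on the cycle 12-7-6-0-5-4-12 are not bridges since each lies on that cycle.
But removing 6-10 disconnects 6 from 10; removing 8-2 disconnects 8 from 2; removing 7-9 disconnects 7 from 9; removing 7-3 disconnects 7 from 3 — these are bridges.
In total 7 edges are bridges.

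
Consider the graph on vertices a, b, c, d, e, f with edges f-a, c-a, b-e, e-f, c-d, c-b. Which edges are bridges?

The edges on the cycle c-b-e-f-a-c are not bridges since each lies on that cycle.
But removing c-d disconnects c from d — this is a bridge.

c-d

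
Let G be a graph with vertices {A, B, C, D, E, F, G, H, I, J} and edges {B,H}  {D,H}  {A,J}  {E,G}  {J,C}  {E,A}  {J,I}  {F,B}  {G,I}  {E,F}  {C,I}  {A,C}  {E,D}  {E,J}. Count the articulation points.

Removing E increases the component count from 1 to 2, so E is a cut vertex.
By contrast removing H leaves 1 component; it is not a cut vertex. No other vertex is a cut vertex either.

1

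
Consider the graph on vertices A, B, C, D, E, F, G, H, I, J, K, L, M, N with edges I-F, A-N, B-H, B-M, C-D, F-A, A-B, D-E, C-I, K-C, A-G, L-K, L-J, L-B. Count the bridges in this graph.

7

The edges on the cycle L-K-C-I-F-A-B-L are not bridges since each lies on that cycle.
But removing L-J disconnects L from J; removing B-H disconnects B from H; removing M-B disconnects M from B; removing C-D disconnects C from D — these are bridges.
In total 7 edges are bridges.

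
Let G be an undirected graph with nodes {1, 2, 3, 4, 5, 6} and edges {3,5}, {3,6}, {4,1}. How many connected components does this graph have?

3

2 is isolated — a component by itself.
Starting from 1 we can reach 1, 4. That is one component of size 2.
Starting from 3 we can reach 3, 5, 6. That is one component of size 3.
Total: 3 components.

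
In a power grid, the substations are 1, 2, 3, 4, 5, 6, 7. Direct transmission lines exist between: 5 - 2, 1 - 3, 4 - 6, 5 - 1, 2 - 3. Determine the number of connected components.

7 is isolated — a component by itself.
Starting from 4 we can reach 4, 6. That is one component of size 2.
Starting from 1 we can reach 1, 2, 3, 5. That is one component of size 4.
Total: 3 components.

3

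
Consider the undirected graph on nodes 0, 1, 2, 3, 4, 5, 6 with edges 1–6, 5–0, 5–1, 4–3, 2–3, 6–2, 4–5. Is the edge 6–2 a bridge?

No

After removing 6–2, the path 6-1-5-4-3-2 still connects them, so the edge is not a bridge.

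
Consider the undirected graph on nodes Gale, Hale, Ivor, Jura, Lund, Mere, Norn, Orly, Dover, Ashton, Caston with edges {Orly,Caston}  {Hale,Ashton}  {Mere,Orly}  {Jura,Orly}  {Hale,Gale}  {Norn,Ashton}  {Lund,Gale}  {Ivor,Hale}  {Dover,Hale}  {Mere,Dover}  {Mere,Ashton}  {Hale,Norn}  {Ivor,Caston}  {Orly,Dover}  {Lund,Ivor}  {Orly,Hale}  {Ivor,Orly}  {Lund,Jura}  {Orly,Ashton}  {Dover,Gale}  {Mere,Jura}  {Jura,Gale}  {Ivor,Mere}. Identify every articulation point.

Removing Jura, for instance, still leaves 1 component. No single vertex removal increases the component count — the graph has no articulation points.

none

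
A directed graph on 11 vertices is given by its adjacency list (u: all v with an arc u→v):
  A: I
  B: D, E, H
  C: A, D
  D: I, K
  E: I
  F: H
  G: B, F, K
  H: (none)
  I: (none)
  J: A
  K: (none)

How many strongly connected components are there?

{H} is an SCC by itself.
{K} is an SCC by itself.
{I} is an SCC by itself.
{J} is an SCC by itself.
{C} is an SCC by itself.
(and 6 more singleton SCCs)
That gives 11 strongly connected components.

11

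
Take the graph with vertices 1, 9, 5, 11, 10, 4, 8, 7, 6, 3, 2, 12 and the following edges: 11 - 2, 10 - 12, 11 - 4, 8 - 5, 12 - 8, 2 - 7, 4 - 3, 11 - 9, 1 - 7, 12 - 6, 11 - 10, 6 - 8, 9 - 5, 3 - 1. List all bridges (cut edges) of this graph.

none

The edges on the cycle 11-4-3-1-7-2-11 are not bridges since each lies on that cycle.
Every edge lies on some cycle, so there are no bridges.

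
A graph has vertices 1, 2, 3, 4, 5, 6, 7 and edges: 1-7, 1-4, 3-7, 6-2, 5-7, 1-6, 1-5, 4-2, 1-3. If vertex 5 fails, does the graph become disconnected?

No

Deleting 5 leaves 1 component (was 1) (its neighbors 1, 7 remain connected to each other), so 5 is not a cut vertex.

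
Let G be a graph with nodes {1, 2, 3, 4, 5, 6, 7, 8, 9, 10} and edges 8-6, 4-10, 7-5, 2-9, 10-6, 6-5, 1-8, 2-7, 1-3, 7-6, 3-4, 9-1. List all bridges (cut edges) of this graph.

The edges on the cycle 2-9-1-3-4-10-6-5-7-2 are not bridges since each lies on that cycle.
Every edge lies on some cycle, so there are no bridges.

none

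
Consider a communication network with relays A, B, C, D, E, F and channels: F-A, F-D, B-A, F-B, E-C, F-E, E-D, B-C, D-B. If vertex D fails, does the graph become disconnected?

No

Deleting D leaves 1 component (was 1) (its neighbors B, E, F remain connected to each other), so D is not a cut vertex.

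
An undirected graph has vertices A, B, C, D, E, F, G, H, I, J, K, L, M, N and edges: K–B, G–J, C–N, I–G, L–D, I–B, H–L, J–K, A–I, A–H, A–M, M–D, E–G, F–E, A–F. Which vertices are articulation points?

A

Removing A increases the component count from 2 to 3, so A is a cut vertex.
By contrast removing I leaves 2 components; it is not a cut vertex. No other vertex is a cut vertex either.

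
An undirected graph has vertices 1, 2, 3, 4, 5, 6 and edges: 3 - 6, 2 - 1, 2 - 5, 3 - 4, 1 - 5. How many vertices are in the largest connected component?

3

Starting from 1 we can reach 1, 2, 5. That is one component of size 3.
Starting from 3 we can reach 3, 4, 6. That is one component of size 3.
The largest has 3 vertices.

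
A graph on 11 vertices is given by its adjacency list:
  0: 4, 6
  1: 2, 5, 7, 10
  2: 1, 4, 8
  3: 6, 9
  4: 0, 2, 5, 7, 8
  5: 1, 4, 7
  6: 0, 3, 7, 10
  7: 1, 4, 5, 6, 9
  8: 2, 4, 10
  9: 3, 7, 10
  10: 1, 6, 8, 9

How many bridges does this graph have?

The edges on the cycle 7-4-8-10-9-7 are not bridges since each lies on that cycle.
Every edge lies on some cycle, so there are no bridges.

0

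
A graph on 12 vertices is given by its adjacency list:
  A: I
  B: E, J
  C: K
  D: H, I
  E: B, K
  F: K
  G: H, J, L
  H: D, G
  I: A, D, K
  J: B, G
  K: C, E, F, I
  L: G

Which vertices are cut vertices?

Removing G increases the component count from 1 to 2, so G is a cut vertex.
Removing I increases the component count from 1 to 2, so I is a cut vertex.
Removing K increases the component count from 1 to 3, so K is a cut vertex.
By contrast removing D leaves 1 component; it is not a cut vertex. No other vertex is a cut vertex either.

G, I, K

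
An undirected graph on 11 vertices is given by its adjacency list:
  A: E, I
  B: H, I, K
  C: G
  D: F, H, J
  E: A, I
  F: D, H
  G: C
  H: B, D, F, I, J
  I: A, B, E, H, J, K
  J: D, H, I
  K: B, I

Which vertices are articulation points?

I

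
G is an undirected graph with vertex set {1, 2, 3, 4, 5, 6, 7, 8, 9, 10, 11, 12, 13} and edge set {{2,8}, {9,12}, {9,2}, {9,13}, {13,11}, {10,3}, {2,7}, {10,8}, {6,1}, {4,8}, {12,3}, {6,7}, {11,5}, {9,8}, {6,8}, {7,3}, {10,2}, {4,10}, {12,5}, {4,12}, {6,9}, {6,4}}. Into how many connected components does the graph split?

Starting from 1 we can reach 1, 2, 3, 4, 5, 6, 7, 8, 9, 10, 11, 12, 13. That is one component of size 13.
Total: 1 component.

1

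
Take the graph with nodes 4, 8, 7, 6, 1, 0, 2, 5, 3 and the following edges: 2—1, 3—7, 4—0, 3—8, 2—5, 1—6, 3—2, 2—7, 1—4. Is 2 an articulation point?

Deleting 2 raises the number of components from 1 to 3, so 2 is a cut vertex.

Yes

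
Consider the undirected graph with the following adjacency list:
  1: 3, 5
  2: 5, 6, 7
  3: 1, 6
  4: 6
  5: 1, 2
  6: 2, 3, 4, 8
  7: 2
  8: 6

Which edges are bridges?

2-7, 4-6, 6-8

The edges on the cycle 5-2-6-3-1-5 are not bridges since each lies on that cycle.
But removing 6-4 disconnects 6 from 4; removing 2-7 disconnects 2 from 7; removing 6-8 disconnects 6 from 8 — these are bridges.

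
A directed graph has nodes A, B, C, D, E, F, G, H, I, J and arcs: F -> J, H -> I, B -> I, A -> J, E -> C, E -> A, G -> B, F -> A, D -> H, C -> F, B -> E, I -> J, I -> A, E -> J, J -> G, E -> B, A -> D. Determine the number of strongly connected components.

1

{A, B, C, D, E, F, G, H, I, J} are all mutually reachable — one SCC of size 10.
That gives 1 strongly connected component.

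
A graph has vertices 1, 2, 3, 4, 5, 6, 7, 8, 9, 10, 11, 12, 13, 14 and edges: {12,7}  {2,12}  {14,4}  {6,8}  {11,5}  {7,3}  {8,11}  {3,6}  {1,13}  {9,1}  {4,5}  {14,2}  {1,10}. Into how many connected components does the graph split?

2

Starting from 1 we can reach 1, 9, 10, 13. That is one component of size 4.
Starting from 2 we can reach 2, 3, 4, 5, 6, 7, 8, 11, 12, 14. That is one component of size 10.
Total: 2 components.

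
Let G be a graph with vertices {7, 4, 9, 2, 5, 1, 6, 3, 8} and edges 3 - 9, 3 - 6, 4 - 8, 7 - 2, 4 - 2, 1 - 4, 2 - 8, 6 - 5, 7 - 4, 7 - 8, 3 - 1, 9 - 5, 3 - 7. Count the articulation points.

1

Removing 3 increases the component count from 1 to 2, so 3 is a cut vertex.
By contrast removing 5 leaves 1 component; it is not a cut vertex. No other vertex is a cut vertex either.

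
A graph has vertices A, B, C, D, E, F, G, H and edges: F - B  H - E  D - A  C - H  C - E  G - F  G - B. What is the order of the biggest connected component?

Starting from A we can reach A, D. That is one component of size 2.
Starting from B we can reach B, F, G. That is one component of size 3.
Starting from C we can reach C, E, H. That is one component of size 3.
The largest has 3 vertices.

3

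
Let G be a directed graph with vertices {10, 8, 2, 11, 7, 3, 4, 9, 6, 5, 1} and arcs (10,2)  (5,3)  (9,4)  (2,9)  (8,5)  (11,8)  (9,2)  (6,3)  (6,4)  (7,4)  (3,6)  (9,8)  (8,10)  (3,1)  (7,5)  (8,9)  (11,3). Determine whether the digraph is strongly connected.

No

There is no directed path from 6 to 9, so the graph is not strongly connected.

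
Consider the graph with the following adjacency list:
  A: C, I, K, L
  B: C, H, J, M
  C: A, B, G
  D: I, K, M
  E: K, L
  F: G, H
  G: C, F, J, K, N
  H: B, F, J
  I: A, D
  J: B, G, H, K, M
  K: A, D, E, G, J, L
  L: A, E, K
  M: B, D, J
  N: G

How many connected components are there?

1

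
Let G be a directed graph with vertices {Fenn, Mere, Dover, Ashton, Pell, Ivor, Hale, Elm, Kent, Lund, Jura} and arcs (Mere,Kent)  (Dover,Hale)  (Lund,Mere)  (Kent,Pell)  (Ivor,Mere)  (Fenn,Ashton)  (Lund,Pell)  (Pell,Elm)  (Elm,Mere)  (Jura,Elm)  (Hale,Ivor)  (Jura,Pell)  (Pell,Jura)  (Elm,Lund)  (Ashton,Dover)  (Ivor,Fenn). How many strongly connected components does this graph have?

{Elm, Jura, Kent, Lund, Mere, Pell} are all mutually reachable — one SCC of size 6.
{Fenn, Hale, Ivor, Dover, Ashton} are all mutually reachable — one SCC of size 5.
That gives 2 strongly connected components.

2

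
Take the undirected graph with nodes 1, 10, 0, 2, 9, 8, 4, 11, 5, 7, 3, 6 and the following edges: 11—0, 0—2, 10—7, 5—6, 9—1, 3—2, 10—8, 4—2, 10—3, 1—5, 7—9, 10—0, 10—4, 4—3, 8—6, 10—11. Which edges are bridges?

The edges on the cycle 10-11-0-10 are not bridges since each lies on that cycle.
Every edge lies on some cycle, so there are no bridges.

none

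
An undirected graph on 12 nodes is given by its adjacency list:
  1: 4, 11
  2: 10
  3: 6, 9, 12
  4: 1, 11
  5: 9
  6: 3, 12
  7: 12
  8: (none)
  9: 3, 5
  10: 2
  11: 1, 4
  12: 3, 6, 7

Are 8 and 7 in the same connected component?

No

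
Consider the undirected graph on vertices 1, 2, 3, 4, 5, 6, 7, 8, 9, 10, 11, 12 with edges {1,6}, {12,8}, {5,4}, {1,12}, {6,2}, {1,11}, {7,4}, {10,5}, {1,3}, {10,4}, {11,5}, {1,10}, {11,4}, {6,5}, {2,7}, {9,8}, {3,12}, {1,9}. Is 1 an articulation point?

Deleting 1 raises the number of components from 1 to 2, so 1 is a cut vertex.

Yes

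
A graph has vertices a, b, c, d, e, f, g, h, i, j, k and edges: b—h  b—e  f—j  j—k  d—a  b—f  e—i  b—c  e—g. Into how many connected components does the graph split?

Starting from a we can reach a, d. That is one component of size 2.
Starting from b we can reach b, c, e, f, g, h, i, j, k. That is one component of size 9.
Total: 2 components.

2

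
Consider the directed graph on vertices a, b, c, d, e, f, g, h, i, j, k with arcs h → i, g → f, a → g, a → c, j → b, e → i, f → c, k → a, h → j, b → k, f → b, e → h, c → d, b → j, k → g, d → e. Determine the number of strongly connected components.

2

{a, b, c, d, e, f, g, h, j, k} are all mutually reachable — one SCC of size 10.
{i} is an SCC by itself.
That gives 2 strongly connected components.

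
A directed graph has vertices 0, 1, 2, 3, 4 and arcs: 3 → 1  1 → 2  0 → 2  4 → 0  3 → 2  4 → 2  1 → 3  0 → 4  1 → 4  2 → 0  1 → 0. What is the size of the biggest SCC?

{0, 2, 4} are all mutually reachable — one SCC of size 3.
{1, 3} are all mutually reachable — one SCC of size 2.
The largest has 3 vertices.

3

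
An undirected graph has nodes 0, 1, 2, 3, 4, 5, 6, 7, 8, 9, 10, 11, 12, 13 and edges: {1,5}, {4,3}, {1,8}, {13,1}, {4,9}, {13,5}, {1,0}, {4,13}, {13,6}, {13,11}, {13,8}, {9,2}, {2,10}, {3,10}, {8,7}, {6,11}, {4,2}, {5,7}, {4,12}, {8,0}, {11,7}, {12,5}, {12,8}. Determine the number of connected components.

1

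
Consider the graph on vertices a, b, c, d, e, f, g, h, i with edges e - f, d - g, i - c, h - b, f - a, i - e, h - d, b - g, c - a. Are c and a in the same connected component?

Yes

From c we can reach a, c, e, f, i, which includes a.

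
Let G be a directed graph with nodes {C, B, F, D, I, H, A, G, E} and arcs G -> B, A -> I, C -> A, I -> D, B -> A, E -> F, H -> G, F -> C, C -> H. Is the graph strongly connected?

There is no directed path from G to E, so the graph is not strongly connected.

No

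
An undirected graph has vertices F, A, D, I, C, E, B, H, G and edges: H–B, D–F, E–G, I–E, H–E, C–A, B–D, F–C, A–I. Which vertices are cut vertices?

E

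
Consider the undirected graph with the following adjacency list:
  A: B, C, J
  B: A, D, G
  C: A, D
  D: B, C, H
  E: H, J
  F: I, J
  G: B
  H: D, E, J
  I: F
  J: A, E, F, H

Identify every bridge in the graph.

B-G, F-I, F-J

The edges on the cycle A-C-D-B-A are not bridges since each lies on that cycle.
But removing B-G disconnects B from G; removing F-I disconnects F from I; removing F-J disconnects F from J — these are bridges.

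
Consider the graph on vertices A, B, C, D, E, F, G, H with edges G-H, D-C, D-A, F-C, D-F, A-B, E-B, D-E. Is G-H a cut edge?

Yes

Removing G-H leaves no path between G and H: the component count goes from 2 to 3. So it is a bridge.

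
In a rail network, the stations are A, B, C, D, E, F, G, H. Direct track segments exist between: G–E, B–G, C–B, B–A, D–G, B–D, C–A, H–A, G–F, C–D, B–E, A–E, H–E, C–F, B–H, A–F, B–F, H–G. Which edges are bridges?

The edges on the cycle C-B-H-A-C are not bridges since each lies on that cycle.
Every edge lies on some cycle, so there are no bridges.

none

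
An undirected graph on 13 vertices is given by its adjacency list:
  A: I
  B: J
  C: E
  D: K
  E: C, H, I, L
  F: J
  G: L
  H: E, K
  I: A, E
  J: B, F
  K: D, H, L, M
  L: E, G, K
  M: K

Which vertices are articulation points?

Removing E increases the component count from 2 to 4, so E is a cut vertex.
Removing I increases the component count from 2 to 3, so I is a cut vertex.
Removing J increases the component count from 2 to 3, so J is a cut vertex.
Likewise K, L are cut vertices.
By contrast removing C leaves 2 components; it is not a cut vertex. No other vertex is a cut vertex either.

E, I, J, K, L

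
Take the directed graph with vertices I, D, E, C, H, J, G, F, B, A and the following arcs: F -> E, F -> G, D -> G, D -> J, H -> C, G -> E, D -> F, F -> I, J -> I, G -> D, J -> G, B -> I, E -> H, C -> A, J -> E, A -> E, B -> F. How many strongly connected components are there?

{D, F, G, J} are all mutually reachable — one SCC of size 4.
{A, C, E, H} are all mutually reachable — one SCC of size 4.
{I} is an SCC by itself.
{B} is an SCC by itself.
That gives 4 strongly connected components.

4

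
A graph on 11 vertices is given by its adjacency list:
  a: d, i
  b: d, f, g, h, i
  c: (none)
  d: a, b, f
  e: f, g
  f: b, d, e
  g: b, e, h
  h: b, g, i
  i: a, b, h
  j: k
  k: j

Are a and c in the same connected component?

The component containing a is {a, b, d, e, f, g, h, i}, and c is not in it.

No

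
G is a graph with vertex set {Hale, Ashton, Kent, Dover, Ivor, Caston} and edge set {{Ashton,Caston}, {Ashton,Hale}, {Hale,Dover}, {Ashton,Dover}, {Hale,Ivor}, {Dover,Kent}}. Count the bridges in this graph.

The edges on the cycle Ashton-Hale-Dover-Ashton are not bridges since each lies on that cycle.
But removing Hale-Ivor disconnects Hale from Ivor; removing Dover-Kent disconnects Dover from Kent; removing Ashton-Caston disconnects Ashton from Caston — these are bridges.
That makes 3 bridges.

3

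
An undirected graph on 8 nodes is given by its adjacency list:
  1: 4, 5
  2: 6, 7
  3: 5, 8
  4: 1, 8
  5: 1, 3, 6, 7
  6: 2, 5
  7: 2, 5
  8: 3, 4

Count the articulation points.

Removing 5 increases the component count from 1 to 2, so 5 is a cut vertex.
By contrast removing 7 leaves 1 component; it is not a cut vertex. No other vertex is a cut vertex either.

1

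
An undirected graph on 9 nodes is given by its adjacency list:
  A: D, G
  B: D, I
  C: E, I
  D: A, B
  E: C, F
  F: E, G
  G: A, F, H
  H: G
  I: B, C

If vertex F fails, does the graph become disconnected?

Deleting F leaves 1 component (was 1) (its neighbors E, G remain connected to each other), so F is not a cut vertex.

No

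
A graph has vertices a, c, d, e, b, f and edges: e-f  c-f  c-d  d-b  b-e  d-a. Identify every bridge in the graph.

a-d

The edges on the cycle c-d-b-e-f-c are not bridges since each lies on that cycle.
But removing d-a disconnects d from a — this is a bridge.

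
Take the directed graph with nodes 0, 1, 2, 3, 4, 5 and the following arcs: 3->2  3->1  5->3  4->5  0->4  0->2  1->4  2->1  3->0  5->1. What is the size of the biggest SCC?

{0, 1, 2, 3, 4, 5} are all mutually reachable — one SCC of size 6.
The largest has 6 vertices.

6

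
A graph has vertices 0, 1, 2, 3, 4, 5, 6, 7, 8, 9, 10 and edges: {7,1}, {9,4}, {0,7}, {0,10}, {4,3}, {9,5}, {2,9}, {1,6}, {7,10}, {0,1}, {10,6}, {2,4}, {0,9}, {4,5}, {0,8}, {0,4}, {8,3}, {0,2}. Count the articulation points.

1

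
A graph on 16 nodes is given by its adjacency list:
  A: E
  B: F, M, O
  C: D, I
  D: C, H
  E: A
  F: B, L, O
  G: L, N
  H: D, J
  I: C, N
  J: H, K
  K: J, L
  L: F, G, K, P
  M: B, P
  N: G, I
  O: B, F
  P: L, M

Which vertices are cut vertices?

Removing L increases the component count from 2 to 3, so L is a cut vertex.
By contrast removing M leaves 2 components; it is not a cut vertex. No other vertex is a cut vertex either.

L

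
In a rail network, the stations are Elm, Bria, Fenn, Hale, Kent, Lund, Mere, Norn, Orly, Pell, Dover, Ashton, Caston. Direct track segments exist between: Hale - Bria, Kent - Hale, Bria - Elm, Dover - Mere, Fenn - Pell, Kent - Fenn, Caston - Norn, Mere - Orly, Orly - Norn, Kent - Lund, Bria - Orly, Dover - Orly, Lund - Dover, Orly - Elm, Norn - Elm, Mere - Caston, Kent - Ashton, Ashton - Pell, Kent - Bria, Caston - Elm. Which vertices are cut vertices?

Kent

Removing Kent increases the component count from 1 to 2, so Kent is a cut vertex.
By contrast removing Lund leaves 1 component; it is not a cut vertex. No other vertex is a cut vertex either.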